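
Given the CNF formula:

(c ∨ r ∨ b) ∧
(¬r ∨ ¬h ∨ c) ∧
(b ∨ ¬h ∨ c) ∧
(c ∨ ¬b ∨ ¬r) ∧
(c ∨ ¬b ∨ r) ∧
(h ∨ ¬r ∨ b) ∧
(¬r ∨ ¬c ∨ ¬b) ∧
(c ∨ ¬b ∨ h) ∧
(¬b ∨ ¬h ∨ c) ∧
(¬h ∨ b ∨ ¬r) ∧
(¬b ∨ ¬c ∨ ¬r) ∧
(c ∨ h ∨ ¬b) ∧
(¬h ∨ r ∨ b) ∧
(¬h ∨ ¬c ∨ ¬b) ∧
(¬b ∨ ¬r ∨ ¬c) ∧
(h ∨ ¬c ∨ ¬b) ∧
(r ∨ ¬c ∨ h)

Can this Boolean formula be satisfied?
No

No, the formula is not satisfiable.

No assignment of truth values to the variables can make all 17 clauses true simultaneously.

The formula is UNSAT (unsatisfiable).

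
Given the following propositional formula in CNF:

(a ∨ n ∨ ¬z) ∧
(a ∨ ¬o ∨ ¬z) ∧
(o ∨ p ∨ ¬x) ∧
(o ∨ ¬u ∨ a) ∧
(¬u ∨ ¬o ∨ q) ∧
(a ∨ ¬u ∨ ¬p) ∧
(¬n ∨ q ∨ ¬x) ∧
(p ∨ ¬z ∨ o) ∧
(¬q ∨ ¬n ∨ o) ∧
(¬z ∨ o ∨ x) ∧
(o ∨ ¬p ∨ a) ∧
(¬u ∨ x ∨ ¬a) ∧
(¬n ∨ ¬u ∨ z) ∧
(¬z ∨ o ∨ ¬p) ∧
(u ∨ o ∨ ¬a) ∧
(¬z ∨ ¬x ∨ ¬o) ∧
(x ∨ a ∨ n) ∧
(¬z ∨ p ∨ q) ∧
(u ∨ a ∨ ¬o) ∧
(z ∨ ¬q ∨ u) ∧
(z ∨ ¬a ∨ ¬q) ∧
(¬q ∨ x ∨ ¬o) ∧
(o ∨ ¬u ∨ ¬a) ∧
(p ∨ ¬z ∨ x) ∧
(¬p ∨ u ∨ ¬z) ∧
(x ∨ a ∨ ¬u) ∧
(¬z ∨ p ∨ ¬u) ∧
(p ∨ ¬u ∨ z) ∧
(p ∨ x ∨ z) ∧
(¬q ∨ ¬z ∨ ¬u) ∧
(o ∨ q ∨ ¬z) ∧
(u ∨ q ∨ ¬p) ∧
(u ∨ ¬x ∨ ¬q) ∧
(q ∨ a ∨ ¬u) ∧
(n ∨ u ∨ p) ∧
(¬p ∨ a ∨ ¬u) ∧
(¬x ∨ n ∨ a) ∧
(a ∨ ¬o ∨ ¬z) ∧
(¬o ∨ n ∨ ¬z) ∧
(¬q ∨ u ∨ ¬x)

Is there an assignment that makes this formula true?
No

No, the formula is not satisfiable.

No assignment of truth values to the variables can make all 40 clauses true simultaneously.

The formula is UNSAT (unsatisfiable).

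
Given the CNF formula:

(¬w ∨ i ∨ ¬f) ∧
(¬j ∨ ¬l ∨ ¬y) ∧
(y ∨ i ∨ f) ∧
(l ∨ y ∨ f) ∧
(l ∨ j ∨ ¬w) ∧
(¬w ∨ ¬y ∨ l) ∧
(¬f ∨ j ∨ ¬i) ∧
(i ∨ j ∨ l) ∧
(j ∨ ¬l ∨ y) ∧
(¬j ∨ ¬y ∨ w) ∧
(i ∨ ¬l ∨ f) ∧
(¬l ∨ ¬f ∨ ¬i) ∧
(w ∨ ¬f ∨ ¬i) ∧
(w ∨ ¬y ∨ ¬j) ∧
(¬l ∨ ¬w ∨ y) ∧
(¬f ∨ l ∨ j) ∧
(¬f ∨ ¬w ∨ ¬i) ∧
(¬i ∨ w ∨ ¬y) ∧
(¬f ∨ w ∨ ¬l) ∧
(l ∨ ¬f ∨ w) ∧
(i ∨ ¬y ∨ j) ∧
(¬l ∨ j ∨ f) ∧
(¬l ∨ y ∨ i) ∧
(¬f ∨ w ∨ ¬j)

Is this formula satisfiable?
Yes

Yes, the formula is satisfiable.

One satisfying assignment is: y=False, i=True, f=False, w=False, l=True, j=True

Verification: With this assignment, all 24 clauses evaluate to true.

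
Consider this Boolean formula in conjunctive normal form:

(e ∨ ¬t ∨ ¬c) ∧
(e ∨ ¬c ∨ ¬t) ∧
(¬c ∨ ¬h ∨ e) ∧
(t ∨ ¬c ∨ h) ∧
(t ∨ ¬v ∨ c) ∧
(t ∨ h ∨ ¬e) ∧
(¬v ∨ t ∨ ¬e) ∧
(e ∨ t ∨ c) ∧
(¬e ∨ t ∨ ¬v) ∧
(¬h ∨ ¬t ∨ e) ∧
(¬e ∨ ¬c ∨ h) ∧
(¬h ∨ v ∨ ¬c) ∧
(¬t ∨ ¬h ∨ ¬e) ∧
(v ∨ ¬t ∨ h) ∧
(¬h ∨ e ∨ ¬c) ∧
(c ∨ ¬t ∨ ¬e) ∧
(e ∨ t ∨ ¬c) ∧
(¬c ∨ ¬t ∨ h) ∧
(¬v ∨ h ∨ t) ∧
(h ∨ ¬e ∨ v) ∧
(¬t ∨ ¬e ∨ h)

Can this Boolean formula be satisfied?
Yes

Yes, the formula is satisfiable.

One satisfying assignment is: e=True, c=False, v=False, t=False, h=True

Verification: With this assignment, all 21 clauses evaluate to true.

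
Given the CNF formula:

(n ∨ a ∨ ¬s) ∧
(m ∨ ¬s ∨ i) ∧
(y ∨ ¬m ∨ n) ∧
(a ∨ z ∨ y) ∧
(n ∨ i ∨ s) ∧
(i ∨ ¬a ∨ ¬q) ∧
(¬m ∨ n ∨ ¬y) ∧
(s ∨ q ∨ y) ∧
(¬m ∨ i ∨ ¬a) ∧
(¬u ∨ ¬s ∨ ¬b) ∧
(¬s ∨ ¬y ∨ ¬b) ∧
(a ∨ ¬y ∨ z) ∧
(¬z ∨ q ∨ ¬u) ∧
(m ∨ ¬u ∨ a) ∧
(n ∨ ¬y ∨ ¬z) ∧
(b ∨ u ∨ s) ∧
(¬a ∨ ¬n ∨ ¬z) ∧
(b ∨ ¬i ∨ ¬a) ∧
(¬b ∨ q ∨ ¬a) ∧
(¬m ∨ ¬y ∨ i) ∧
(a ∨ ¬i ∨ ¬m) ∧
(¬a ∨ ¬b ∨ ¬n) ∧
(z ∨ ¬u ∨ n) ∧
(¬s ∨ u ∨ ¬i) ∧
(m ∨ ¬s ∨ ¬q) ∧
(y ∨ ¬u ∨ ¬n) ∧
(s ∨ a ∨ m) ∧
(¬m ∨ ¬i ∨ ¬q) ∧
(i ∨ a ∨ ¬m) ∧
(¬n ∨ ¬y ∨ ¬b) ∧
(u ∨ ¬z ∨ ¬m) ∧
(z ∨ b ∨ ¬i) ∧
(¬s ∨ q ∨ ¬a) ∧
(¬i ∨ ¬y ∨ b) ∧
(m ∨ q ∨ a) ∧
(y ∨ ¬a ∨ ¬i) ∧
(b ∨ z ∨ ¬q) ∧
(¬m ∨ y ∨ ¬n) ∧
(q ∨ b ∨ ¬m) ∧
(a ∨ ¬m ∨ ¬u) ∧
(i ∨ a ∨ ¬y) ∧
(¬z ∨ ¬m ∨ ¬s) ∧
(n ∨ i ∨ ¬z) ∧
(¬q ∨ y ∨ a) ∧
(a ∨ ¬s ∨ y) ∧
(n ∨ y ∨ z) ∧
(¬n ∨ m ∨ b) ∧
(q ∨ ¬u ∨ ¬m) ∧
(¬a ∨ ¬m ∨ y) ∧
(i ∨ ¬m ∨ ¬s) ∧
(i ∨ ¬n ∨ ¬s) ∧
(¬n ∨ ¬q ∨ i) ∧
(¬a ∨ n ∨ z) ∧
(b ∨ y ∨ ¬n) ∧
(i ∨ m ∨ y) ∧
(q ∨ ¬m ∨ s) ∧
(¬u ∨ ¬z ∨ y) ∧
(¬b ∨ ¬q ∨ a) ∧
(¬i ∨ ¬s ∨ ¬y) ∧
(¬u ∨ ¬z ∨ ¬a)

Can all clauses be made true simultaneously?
No

No, the formula is not satisfiable.

No assignment of truth values to the variables can make all 60 clauses true simultaneously.

The formula is UNSAT (unsatisfiable).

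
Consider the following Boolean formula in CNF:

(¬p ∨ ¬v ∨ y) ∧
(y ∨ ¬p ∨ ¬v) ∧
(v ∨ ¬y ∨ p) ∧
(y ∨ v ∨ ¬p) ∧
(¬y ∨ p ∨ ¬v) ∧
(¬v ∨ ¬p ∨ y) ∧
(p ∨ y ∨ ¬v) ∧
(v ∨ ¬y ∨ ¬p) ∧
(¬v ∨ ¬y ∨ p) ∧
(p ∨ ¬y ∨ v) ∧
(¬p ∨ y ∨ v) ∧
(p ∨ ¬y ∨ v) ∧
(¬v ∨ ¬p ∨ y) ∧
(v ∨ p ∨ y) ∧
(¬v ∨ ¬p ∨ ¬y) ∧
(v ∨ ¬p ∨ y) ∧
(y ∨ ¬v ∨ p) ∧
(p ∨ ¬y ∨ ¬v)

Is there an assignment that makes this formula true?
No

No, the formula is not satisfiable.

No assignment of truth values to the variables can make all 18 clauses true simultaneously.

The formula is UNSAT (unsatisfiable).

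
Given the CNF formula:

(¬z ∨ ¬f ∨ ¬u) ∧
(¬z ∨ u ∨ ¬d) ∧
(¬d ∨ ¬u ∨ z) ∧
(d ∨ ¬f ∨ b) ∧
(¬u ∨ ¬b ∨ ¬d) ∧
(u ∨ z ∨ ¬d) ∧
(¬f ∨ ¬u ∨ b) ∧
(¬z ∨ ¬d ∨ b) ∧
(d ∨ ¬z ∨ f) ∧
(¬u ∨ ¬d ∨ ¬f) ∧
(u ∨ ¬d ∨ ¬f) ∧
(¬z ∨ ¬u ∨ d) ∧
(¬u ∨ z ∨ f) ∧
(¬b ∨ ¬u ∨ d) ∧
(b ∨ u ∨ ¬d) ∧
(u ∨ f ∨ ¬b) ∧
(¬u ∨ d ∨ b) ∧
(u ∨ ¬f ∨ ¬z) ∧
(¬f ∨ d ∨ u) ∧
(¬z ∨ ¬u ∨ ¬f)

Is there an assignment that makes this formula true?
Yes

Yes, the formula is satisfiable.

One satisfying assignment is: b=False, u=False, z=False, f=False, d=False

Verification: With this assignment, all 20 clauses evaluate to true.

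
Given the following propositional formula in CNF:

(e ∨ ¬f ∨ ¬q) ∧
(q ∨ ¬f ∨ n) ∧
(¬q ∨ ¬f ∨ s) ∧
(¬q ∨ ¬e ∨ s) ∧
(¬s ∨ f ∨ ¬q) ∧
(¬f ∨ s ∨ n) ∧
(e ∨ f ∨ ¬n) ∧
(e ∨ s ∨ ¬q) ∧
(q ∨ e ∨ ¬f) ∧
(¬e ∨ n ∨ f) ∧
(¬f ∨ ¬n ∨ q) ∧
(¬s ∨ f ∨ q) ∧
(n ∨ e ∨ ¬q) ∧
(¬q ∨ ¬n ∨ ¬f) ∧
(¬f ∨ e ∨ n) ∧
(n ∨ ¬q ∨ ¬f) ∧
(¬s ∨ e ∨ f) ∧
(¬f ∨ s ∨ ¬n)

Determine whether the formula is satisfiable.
Yes

Yes, the formula is satisfiable.

One satisfying assignment is: e=False, n=False, f=False, s=False, q=False

Verification: With this assignment, all 18 clauses evaluate to true.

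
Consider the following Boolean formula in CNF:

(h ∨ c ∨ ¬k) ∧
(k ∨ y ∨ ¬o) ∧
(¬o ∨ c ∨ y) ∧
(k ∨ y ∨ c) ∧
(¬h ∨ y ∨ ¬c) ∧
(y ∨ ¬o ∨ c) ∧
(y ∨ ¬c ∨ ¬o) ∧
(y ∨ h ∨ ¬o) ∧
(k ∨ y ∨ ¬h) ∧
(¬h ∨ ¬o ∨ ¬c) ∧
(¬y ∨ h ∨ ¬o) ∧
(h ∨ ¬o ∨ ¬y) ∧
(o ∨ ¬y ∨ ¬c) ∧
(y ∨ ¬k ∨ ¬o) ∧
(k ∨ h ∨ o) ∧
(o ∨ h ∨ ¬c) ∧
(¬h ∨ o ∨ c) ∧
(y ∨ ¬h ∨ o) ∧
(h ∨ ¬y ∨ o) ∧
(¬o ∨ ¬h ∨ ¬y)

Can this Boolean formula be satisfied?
No

No, the formula is not satisfiable.

No assignment of truth values to the variables can make all 20 clauses true simultaneously.

The formula is UNSAT (unsatisfiable).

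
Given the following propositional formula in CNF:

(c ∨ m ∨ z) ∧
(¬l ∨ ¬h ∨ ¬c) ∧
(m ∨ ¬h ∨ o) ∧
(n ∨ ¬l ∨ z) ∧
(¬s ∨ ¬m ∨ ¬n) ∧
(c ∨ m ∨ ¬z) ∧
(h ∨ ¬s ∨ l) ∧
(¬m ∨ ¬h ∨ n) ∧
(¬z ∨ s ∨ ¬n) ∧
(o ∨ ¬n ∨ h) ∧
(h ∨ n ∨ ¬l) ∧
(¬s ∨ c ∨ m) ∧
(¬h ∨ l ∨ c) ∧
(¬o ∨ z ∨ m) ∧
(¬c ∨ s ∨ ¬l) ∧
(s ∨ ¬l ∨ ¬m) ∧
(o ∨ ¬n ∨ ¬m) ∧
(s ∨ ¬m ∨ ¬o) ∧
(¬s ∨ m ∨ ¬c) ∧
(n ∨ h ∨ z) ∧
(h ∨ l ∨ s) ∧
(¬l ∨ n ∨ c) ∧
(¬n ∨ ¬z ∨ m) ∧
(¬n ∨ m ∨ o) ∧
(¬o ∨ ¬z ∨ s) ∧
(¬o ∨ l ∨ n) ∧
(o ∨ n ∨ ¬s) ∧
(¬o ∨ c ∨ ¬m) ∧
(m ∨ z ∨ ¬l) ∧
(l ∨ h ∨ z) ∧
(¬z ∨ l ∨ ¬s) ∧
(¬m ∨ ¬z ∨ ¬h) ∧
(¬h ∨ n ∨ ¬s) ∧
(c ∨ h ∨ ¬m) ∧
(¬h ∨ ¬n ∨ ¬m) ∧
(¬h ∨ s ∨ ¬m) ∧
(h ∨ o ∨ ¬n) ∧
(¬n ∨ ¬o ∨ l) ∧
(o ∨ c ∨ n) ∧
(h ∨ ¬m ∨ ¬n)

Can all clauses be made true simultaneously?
No

No, the formula is not satisfiable.

No assignment of truth values to the variables can make all 40 clauses true simultaneously.

The formula is UNSAT (unsatisfiable).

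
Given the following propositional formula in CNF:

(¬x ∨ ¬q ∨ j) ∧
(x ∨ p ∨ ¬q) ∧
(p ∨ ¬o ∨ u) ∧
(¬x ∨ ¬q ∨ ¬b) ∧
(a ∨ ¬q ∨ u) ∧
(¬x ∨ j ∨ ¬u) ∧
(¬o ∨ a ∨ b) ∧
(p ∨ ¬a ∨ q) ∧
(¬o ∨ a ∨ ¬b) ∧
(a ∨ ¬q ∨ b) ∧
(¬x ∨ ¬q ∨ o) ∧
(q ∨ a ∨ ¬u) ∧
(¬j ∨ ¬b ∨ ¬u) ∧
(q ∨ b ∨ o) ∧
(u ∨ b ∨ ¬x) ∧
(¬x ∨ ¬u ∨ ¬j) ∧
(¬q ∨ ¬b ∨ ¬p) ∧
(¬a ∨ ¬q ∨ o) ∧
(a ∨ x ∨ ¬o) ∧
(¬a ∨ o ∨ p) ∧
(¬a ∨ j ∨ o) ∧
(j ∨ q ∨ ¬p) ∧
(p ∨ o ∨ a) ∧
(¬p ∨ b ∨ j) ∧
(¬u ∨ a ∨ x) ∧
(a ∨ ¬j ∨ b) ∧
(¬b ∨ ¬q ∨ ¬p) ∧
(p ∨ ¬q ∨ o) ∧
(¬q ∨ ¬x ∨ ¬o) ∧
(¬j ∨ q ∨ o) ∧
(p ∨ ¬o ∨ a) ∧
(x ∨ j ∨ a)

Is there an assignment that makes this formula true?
Yes

Yes, the formula is satisfiable.

One satisfying assignment is: b=True, q=False, a=True, u=False, p=True, x=False, j=True, o=True

Verification: With this assignment, all 32 clauses evaluate to true.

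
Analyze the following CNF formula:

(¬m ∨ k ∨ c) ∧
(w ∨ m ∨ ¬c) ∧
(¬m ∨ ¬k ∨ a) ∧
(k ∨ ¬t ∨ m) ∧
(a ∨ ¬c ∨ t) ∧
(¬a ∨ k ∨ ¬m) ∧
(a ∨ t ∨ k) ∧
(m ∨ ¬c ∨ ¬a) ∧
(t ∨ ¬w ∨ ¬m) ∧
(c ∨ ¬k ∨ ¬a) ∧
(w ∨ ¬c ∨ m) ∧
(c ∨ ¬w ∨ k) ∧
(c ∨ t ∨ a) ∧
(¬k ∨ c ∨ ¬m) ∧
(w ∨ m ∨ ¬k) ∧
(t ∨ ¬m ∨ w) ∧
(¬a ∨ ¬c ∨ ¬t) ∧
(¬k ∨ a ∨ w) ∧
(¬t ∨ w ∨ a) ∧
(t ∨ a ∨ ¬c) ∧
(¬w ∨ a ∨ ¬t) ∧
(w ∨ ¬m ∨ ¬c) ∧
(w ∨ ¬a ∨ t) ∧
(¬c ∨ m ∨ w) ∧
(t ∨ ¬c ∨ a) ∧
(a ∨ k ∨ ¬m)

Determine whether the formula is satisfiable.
No

No, the formula is not satisfiable.

No assignment of truth values to the variables can make all 26 clauses true simultaneously.

The formula is UNSAT (unsatisfiable).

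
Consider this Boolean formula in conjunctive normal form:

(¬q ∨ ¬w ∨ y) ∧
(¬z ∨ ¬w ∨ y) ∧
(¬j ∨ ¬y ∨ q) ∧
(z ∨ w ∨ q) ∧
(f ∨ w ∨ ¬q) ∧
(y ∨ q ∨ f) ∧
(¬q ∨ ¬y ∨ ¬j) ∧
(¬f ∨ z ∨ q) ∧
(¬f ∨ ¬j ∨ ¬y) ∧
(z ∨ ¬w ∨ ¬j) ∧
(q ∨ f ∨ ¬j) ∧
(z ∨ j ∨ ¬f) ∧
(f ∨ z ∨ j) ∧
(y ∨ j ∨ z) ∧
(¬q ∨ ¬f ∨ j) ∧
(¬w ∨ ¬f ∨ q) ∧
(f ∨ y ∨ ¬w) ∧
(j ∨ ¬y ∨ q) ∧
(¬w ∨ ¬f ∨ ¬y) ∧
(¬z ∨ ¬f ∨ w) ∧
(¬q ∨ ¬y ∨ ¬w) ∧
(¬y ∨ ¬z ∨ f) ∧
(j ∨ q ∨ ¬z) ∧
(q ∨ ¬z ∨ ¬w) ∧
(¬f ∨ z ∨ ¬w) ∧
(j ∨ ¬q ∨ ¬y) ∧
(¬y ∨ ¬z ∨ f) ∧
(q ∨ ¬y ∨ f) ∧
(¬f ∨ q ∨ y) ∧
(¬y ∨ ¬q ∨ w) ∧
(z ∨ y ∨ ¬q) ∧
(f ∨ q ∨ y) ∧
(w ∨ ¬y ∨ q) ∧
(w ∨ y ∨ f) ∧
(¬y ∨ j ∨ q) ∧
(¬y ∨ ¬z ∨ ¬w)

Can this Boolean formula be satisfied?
No

No, the formula is not satisfiable.

No assignment of truth values to the variables can make all 36 clauses true simultaneously.

The formula is UNSAT (unsatisfiable).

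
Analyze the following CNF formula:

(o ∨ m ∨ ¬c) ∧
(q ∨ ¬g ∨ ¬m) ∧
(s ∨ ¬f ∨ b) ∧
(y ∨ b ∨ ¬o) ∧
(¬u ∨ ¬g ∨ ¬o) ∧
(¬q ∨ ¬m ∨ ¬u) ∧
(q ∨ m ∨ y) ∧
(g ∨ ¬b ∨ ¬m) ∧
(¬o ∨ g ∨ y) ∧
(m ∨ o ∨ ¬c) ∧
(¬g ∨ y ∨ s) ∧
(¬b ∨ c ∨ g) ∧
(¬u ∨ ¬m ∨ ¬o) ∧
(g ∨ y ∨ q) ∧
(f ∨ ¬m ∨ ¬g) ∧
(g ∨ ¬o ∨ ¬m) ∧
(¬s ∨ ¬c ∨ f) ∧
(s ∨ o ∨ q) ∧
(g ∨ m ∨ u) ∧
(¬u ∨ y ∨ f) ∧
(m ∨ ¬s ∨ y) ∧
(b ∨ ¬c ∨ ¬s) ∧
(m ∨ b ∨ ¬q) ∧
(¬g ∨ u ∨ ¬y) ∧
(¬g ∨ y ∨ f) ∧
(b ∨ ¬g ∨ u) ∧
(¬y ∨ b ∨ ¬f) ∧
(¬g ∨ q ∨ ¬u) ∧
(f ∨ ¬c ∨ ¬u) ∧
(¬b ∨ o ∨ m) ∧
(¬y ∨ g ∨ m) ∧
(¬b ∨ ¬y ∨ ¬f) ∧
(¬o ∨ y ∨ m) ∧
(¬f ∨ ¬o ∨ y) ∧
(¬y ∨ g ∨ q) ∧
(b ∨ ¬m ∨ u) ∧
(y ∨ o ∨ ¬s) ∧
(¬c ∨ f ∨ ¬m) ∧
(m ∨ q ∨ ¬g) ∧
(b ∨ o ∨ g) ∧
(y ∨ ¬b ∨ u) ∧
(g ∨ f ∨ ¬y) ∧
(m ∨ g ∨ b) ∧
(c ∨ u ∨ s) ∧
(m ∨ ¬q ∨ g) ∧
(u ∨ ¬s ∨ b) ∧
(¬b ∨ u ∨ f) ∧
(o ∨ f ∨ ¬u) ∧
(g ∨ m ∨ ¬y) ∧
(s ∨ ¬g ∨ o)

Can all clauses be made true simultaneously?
No

No, the formula is not satisfiable.

No assignment of truth values to the variables can make all 50 clauses true simultaneously.

The formula is UNSAT (unsatisfiable).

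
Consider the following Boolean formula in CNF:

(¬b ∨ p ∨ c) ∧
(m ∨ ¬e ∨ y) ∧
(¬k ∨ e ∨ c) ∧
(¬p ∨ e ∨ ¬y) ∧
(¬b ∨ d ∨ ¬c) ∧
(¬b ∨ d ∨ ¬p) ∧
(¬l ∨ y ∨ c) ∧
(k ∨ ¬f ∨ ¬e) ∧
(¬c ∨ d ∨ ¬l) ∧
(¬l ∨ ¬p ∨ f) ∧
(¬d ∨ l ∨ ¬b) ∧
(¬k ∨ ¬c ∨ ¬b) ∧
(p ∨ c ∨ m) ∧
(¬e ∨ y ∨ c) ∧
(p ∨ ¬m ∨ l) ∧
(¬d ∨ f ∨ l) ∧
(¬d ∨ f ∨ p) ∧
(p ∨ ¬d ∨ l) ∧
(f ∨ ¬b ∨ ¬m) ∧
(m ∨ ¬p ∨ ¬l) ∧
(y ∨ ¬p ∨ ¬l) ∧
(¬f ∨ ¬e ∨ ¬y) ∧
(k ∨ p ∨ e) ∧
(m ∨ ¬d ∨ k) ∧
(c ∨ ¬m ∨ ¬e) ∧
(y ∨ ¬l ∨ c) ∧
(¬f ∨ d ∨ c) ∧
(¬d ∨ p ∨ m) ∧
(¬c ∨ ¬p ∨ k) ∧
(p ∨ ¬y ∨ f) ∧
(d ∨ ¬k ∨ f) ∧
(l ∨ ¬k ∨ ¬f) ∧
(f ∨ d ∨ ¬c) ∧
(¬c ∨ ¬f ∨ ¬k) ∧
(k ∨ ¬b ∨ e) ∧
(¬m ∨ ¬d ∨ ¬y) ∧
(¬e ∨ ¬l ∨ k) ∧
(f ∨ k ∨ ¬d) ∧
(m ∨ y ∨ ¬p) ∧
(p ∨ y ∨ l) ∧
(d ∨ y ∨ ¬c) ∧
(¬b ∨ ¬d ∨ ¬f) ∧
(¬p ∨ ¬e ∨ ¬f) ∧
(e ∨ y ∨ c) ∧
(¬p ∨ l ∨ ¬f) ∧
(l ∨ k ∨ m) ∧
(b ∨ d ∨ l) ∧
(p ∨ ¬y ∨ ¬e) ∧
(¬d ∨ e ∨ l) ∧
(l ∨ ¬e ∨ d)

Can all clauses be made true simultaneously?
No

No, the formula is not satisfiable.

No assignment of truth values to the variables can make all 50 clauses true simultaneously.

The formula is UNSAT (unsatisfiable).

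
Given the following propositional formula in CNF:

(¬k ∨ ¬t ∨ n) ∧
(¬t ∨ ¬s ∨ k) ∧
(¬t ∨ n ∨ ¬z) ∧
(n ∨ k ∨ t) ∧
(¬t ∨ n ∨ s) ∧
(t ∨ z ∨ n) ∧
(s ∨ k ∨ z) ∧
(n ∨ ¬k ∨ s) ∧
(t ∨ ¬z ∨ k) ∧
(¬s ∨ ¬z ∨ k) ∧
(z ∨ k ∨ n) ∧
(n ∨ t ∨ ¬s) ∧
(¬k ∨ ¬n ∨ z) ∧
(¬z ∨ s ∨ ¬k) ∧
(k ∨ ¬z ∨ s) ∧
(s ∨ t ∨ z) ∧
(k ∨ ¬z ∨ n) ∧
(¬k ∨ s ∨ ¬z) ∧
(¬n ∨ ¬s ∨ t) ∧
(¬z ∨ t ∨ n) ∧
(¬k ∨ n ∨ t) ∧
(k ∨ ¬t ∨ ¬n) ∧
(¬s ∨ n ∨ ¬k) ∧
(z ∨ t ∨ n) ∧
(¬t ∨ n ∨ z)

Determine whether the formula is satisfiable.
Yes

Yes, the formula is satisfiable.

One satisfying assignment is: n=True, z=True, t=True, k=True, s=True

Verification: With this assignment, all 25 clauses evaluate to true.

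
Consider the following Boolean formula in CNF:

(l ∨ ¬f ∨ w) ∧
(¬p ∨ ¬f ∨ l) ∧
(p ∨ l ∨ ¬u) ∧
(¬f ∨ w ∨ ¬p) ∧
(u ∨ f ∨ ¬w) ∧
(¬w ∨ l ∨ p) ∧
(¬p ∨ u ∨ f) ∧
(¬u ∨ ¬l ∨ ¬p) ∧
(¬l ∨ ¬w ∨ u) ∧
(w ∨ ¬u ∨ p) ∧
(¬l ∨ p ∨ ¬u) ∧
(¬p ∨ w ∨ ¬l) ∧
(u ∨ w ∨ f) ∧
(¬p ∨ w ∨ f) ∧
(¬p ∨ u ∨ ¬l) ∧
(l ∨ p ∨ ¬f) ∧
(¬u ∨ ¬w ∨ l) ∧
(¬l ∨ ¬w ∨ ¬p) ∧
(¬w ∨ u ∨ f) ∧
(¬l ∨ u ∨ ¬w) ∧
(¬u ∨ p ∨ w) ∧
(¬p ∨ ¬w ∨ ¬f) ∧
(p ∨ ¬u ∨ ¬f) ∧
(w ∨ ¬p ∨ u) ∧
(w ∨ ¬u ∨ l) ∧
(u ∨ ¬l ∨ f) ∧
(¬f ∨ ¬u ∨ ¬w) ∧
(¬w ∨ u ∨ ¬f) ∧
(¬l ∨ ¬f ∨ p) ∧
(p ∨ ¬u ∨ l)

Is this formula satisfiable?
No

No, the formula is not satisfiable.

No assignment of truth values to the variables can make all 30 clauses true simultaneously.

The formula is UNSAT (unsatisfiable).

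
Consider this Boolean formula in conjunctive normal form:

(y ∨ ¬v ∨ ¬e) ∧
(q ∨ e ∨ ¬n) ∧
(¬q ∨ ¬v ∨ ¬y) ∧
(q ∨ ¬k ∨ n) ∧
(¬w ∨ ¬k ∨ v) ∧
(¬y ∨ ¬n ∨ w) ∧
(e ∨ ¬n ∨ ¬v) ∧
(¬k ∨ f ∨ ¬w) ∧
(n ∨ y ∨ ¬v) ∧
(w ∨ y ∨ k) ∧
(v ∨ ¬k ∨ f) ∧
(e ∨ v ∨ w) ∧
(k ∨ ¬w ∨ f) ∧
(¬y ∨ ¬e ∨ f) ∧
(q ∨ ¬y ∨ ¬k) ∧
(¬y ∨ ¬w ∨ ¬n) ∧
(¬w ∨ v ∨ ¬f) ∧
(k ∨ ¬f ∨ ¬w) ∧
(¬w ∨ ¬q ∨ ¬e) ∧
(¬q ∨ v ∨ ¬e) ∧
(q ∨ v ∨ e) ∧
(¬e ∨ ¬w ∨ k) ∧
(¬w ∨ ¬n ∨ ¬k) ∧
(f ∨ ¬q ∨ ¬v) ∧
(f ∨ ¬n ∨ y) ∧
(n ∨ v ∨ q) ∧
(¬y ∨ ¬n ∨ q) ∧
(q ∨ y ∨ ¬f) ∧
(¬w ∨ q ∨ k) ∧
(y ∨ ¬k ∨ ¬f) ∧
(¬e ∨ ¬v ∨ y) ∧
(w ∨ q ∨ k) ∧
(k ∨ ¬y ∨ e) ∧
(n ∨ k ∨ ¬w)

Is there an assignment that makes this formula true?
No

No, the formula is not satisfiable.

No assignment of truth values to the variables can make all 34 clauses true simultaneously.

The formula is UNSAT (unsatisfiable).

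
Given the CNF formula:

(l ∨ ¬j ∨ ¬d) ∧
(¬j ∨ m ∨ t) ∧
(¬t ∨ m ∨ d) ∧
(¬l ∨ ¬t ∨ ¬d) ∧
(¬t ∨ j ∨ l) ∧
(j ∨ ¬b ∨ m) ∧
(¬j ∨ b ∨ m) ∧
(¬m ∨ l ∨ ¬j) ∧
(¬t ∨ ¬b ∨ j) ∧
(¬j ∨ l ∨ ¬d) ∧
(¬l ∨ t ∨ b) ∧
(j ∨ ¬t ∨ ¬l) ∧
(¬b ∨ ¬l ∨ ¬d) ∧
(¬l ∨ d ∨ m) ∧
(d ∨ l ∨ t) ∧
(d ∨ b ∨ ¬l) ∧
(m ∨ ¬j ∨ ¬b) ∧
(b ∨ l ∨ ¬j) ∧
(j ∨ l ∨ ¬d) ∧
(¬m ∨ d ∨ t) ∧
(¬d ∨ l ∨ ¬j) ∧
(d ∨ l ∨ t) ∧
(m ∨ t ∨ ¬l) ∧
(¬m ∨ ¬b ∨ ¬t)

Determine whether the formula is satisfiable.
No

No, the formula is not satisfiable.

No assignment of truth values to the variables can make all 24 clauses true simultaneously.

The formula is UNSAT (unsatisfiable).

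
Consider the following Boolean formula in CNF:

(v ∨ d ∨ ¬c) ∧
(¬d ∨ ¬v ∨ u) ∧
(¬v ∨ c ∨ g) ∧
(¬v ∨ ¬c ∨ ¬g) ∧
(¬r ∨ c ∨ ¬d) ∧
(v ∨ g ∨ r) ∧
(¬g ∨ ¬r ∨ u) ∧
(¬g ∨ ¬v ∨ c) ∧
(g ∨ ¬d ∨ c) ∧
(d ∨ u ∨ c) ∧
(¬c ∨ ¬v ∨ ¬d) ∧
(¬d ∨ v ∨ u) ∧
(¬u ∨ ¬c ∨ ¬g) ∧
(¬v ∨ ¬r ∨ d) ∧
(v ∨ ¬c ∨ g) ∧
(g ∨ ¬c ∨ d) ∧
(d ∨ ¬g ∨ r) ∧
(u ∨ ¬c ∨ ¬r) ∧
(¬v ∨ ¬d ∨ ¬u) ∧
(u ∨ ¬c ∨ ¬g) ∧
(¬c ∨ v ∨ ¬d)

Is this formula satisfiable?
Yes

Yes, the formula is satisfiable.

One satisfying assignment is: r=True, c=False, v=False, g=False, u=True, d=False

Verification: With this assignment, all 21 clauses evaluate to true.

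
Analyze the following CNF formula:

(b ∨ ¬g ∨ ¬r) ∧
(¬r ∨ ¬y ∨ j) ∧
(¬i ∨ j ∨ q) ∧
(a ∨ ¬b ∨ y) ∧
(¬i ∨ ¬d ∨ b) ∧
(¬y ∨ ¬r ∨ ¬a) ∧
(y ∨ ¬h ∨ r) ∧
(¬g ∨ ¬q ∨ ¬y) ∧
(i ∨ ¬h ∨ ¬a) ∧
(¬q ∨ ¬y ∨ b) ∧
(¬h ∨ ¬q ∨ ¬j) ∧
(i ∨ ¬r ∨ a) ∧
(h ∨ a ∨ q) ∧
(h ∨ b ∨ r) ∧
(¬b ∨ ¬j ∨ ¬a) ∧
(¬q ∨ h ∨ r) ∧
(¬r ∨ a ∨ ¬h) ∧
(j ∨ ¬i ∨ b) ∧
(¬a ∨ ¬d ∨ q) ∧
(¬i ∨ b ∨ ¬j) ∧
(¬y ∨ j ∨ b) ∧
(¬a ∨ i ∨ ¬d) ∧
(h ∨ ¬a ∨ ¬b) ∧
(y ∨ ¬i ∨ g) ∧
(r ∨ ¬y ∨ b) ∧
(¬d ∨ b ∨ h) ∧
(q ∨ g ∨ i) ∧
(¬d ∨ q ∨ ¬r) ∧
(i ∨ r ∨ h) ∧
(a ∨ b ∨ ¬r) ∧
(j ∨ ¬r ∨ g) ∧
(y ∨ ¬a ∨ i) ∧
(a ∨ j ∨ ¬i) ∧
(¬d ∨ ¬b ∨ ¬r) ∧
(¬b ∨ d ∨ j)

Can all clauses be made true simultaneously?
Yes

Yes, the formula is satisfiable.

One satisfying assignment is: y=True, h=False, g=False, b=True, j=True, d=False, a=False, q=True, r=True, i=True

Verification: With this assignment, all 35 clauses evaluate to true.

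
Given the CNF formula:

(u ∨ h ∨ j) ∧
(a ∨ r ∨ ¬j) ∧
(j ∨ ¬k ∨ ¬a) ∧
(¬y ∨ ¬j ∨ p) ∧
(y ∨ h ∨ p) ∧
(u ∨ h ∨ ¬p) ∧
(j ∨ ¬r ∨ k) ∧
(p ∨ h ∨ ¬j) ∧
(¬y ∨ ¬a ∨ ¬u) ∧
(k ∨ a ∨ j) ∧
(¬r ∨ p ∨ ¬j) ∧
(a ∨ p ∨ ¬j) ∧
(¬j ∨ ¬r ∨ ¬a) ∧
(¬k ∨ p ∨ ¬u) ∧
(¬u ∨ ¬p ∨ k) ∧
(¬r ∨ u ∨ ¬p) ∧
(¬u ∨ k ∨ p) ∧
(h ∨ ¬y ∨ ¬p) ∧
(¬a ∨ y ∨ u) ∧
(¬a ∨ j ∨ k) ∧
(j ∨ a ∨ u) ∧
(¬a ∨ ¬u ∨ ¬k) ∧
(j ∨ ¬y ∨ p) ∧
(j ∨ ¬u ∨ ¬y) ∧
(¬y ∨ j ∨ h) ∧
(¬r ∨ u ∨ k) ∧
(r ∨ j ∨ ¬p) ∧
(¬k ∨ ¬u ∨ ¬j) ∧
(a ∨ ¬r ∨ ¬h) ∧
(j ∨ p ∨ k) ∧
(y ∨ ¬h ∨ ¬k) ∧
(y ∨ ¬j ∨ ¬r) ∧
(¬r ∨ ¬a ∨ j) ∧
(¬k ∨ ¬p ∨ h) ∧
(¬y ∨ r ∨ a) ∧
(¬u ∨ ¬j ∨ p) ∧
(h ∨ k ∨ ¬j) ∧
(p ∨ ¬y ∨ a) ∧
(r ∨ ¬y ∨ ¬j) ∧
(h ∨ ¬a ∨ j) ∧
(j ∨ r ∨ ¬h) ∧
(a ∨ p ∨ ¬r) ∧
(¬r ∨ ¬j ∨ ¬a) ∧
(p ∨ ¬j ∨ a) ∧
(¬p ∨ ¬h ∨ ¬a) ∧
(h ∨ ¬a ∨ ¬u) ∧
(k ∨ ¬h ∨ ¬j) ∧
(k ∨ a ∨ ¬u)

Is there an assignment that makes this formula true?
No

No, the formula is not satisfiable.

No assignment of truth values to the variables can make all 48 clauses true simultaneously.

The formula is UNSAT (unsatisfiable).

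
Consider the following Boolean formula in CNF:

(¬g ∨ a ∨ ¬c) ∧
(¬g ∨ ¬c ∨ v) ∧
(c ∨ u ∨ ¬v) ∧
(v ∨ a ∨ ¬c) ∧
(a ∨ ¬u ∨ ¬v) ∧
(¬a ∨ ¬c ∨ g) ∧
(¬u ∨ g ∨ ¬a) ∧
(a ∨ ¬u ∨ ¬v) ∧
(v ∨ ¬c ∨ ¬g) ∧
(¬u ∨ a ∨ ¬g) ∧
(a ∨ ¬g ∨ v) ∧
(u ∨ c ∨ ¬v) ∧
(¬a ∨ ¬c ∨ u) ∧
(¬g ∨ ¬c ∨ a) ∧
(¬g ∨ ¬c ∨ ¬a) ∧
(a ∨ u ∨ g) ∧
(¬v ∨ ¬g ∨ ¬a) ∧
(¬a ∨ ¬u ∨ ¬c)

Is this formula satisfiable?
Yes

Yes, the formula is satisfiable.

One satisfying assignment is: a=True, g=False, u=False, c=False, v=False

Verification: With this assignment, all 18 clauses evaluate to true.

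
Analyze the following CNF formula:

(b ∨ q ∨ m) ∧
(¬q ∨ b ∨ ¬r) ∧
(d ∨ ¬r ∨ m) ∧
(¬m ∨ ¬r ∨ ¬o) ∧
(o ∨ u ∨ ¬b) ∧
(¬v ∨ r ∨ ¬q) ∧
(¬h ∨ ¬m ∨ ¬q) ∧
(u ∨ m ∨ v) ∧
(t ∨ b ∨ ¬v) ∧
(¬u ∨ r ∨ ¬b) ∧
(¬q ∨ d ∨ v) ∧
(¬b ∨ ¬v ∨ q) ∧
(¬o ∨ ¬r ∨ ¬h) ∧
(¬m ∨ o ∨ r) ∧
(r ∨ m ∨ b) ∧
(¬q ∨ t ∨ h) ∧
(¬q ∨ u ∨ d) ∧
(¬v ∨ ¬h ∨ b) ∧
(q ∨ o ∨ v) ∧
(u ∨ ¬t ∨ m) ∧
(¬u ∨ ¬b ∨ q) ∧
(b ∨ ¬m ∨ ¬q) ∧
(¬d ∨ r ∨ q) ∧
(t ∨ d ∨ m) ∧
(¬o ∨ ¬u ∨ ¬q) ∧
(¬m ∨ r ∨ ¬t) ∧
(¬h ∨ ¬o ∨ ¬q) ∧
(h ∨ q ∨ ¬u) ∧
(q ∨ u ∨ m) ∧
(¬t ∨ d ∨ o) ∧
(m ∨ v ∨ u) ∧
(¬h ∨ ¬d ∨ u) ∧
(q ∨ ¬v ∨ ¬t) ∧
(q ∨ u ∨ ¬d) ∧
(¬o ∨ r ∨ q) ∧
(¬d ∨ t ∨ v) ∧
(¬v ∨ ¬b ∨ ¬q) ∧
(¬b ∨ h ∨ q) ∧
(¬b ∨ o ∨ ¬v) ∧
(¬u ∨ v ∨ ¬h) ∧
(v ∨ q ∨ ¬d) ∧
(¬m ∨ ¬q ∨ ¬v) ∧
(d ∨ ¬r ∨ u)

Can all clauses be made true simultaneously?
Yes

Yes, the formula is satisfiable.

One satisfying assignment is: r=True, d=True, m=False, o=False, b=True, v=False, q=True, u=True, t=True, h=False

Verification: With this assignment, all 43 clauses evaluate to true.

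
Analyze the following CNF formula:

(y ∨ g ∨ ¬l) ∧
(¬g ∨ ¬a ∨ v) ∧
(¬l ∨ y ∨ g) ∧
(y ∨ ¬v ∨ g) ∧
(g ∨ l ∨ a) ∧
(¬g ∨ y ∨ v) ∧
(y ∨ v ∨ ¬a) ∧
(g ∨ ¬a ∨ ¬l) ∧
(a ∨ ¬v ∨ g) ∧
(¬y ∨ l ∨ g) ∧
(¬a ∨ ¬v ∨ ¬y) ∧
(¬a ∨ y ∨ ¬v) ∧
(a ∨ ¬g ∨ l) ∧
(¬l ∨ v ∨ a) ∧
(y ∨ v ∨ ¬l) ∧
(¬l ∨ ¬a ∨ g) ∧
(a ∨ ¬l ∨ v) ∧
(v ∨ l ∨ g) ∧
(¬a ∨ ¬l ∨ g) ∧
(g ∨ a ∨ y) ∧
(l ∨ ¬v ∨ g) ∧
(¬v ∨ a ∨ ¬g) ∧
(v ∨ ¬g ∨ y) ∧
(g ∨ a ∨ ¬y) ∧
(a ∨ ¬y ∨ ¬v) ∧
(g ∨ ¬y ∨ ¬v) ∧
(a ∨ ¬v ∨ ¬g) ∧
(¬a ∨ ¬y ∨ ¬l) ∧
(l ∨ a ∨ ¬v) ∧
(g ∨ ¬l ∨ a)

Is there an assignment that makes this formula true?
No

No, the formula is not satisfiable.

No assignment of truth values to the variables can make all 30 clauses true simultaneously.

The formula is UNSAT (unsatisfiable).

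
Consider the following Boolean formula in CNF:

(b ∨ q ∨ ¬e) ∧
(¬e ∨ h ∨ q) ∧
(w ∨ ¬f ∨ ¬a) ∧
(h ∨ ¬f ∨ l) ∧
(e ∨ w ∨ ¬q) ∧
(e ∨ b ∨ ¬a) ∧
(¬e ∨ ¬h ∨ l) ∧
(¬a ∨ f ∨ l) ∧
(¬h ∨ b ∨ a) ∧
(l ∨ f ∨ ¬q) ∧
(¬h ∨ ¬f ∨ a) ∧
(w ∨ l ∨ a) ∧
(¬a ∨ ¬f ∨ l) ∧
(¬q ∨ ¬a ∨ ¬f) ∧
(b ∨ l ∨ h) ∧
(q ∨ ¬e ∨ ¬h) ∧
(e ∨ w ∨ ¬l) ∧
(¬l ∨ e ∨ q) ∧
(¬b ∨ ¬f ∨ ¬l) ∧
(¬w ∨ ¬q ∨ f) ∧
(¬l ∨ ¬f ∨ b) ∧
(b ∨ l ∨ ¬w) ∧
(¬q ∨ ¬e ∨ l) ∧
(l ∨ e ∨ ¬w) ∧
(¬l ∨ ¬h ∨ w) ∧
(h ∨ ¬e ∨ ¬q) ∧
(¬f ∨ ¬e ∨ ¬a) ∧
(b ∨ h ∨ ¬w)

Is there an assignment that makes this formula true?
No

No, the formula is not satisfiable.

No assignment of truth values to the variables can make all 28 clauses true simultaneously.

The formula is UNSAT (unsatisfiable).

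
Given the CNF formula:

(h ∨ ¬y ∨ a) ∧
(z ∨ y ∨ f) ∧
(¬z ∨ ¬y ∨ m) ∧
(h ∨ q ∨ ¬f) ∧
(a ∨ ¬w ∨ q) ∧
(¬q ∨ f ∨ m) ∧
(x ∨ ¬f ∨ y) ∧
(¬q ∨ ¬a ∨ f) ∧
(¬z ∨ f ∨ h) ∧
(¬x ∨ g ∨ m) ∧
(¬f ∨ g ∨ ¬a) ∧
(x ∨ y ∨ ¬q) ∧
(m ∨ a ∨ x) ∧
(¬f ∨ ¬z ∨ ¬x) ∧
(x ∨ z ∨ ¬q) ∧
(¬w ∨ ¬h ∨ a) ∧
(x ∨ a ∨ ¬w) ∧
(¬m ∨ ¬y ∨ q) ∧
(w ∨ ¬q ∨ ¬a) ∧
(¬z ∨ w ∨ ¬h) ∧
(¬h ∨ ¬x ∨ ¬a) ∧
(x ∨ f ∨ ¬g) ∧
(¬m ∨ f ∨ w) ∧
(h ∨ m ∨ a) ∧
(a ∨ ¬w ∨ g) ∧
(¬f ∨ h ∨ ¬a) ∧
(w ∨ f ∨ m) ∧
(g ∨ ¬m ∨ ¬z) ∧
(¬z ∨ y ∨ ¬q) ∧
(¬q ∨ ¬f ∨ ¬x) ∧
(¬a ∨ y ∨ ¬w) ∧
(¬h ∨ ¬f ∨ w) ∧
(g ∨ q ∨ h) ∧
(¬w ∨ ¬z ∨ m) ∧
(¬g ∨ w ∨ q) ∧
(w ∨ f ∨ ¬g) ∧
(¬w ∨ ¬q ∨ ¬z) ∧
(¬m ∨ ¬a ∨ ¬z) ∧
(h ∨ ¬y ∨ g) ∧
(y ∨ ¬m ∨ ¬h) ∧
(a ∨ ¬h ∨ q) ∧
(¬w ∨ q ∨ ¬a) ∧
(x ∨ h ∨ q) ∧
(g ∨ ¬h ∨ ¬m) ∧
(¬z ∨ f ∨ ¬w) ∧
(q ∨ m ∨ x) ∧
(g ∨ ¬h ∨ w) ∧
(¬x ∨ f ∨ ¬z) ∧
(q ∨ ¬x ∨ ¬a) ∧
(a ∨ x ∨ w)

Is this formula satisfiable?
No

No, the formula is not satisfiable.

No assignment of truth values to the variables can make all 50 clauses true simultaneously.

The formula is UNSAT (unsatisfiable).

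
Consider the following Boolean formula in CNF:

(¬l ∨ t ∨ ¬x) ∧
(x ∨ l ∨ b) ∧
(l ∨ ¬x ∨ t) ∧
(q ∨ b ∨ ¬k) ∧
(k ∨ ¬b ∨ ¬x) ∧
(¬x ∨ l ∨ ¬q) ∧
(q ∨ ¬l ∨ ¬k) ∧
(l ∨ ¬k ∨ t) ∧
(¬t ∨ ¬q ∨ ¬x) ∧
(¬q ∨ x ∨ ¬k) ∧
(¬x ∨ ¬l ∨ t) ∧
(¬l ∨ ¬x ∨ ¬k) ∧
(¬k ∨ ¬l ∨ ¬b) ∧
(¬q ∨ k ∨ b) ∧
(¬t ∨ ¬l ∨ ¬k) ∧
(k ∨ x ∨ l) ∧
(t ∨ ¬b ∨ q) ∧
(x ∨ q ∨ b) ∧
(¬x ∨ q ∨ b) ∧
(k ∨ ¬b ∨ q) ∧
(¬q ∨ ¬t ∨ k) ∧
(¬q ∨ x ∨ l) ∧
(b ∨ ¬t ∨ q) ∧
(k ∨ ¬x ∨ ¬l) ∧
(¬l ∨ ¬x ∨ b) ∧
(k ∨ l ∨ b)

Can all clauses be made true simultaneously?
Yes

Yes, the formula is satisfiable.

One satisfying assignment is: b=True, q=False, l=False, x=False, t=True, k=True

Verification: With this assignment, all 26 clauses evaluate to true.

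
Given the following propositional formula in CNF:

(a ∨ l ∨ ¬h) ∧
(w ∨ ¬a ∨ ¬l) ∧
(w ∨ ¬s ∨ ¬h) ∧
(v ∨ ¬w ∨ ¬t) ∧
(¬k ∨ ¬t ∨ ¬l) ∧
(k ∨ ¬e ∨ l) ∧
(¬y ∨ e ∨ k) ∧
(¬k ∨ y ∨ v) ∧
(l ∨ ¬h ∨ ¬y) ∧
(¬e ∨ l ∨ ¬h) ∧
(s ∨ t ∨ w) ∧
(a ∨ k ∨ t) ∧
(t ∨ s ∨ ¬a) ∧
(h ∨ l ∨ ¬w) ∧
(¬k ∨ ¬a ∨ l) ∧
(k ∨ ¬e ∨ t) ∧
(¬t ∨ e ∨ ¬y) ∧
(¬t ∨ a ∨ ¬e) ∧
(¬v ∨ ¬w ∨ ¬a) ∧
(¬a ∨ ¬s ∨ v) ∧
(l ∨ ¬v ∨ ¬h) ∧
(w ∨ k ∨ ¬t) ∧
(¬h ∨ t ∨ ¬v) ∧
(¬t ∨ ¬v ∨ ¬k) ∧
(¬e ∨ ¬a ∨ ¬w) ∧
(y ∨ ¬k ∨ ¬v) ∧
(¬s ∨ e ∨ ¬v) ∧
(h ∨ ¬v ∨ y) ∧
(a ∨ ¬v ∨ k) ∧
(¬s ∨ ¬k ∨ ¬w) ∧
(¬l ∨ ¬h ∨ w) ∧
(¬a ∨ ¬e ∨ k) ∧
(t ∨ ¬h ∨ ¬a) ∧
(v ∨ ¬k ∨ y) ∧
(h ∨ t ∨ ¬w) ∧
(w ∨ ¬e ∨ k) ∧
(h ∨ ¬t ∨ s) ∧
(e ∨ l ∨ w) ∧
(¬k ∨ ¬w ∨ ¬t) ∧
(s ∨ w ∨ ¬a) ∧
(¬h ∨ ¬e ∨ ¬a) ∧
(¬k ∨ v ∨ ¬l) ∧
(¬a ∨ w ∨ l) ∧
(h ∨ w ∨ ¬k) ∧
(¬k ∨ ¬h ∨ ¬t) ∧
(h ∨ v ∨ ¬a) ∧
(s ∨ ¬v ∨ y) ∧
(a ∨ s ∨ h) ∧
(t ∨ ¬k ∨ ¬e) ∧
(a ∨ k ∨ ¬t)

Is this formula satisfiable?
No

No, the formula is not satisfiable.

No assignment of truth values to the variables can make all 50 clauses true simultaneously.

The formula is UNSAT (unsatisfiable).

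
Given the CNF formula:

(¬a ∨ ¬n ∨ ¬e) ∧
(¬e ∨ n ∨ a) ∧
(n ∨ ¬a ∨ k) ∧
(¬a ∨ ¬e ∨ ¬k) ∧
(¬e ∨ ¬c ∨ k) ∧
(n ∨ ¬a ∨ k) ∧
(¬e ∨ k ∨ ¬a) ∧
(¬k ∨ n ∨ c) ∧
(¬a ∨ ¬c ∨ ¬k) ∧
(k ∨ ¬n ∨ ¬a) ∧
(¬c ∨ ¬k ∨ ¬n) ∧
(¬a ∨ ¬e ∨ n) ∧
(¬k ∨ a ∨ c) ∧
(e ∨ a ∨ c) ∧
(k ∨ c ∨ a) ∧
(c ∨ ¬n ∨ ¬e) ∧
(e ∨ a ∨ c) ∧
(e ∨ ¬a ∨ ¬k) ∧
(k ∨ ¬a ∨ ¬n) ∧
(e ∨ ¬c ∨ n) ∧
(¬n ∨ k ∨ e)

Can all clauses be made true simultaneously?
No

No, the formula is not satisfiable.

No assignment of truth values to the variables can make all 21 clauses true simultaneously.

The formula is UNSAT (unsatisfiable).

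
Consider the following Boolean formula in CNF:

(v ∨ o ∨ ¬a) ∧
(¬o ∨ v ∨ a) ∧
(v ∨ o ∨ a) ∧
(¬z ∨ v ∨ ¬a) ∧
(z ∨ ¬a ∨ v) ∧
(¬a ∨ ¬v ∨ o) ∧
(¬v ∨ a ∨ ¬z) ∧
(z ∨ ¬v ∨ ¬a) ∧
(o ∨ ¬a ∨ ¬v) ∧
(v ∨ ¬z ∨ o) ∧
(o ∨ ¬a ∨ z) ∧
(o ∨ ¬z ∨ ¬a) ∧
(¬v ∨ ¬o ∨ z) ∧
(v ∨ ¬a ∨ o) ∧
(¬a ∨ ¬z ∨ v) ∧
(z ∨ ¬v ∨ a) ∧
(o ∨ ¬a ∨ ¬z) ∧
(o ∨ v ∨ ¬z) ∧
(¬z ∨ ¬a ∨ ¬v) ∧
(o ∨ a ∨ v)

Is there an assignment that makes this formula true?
No

No, the formula is not satisfiable.

No assignment of truth values to the variables can make all 20 clauses true simultaneously.

The formula is UNSAT (unsatisfiable).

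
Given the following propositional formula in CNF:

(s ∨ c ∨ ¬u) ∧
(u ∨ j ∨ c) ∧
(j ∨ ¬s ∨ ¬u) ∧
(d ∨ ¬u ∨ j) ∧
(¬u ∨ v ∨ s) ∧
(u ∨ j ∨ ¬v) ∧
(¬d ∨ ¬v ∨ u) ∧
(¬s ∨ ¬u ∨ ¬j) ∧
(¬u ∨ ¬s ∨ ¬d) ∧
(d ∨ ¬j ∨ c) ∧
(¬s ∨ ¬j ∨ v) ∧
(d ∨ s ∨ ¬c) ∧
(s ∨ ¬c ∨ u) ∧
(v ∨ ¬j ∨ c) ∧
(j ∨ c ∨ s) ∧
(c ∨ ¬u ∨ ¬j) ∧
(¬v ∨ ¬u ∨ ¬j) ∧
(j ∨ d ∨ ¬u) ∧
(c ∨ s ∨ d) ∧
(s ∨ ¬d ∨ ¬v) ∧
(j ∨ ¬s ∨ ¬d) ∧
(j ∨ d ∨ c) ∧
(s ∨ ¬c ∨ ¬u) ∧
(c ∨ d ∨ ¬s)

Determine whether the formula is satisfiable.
Yes

Yes, the formula is satisfiable.

One satisfying assignment is: j=False, v=False, d=False, u=False, s=True, c=True

Verification: With this assignment, all 24 clauses evaluate to true.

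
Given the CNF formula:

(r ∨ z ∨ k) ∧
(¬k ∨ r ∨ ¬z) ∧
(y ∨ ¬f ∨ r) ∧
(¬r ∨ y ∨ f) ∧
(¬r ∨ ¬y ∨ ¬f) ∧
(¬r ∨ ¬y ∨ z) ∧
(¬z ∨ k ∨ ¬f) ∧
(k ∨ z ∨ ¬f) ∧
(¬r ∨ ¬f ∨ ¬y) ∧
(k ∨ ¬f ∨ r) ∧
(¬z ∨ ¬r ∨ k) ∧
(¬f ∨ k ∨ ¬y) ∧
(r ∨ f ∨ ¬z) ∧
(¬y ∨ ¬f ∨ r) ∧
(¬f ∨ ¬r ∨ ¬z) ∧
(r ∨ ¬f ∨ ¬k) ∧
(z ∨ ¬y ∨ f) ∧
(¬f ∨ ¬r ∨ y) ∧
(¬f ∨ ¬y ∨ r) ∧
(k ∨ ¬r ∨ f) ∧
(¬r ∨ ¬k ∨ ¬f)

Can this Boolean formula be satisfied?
Yes

Yes, the formula is satisfiable.

One satisfying assignment is: f=False, k=True, y=False, r=False, z=False

Verification: With this assignment, all 21 clauses evaluate to true.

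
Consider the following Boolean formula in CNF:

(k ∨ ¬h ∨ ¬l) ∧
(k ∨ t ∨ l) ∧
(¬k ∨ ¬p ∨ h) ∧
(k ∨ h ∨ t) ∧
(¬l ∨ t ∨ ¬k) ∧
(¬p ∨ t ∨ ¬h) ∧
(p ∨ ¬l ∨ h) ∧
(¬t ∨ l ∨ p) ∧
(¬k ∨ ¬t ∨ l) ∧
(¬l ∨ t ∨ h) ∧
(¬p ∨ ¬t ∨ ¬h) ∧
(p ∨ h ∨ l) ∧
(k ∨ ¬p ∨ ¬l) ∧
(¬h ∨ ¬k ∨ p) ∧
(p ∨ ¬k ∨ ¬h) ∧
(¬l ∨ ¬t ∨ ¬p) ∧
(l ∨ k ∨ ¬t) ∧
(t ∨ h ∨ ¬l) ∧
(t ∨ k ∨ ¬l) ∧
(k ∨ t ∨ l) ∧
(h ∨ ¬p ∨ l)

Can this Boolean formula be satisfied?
No

No, the formula is not satisfiable.

No assignment of truth values to the variables can make all 21 clauses true simultaneously.

The formula is UNSAT (unsatisfiable).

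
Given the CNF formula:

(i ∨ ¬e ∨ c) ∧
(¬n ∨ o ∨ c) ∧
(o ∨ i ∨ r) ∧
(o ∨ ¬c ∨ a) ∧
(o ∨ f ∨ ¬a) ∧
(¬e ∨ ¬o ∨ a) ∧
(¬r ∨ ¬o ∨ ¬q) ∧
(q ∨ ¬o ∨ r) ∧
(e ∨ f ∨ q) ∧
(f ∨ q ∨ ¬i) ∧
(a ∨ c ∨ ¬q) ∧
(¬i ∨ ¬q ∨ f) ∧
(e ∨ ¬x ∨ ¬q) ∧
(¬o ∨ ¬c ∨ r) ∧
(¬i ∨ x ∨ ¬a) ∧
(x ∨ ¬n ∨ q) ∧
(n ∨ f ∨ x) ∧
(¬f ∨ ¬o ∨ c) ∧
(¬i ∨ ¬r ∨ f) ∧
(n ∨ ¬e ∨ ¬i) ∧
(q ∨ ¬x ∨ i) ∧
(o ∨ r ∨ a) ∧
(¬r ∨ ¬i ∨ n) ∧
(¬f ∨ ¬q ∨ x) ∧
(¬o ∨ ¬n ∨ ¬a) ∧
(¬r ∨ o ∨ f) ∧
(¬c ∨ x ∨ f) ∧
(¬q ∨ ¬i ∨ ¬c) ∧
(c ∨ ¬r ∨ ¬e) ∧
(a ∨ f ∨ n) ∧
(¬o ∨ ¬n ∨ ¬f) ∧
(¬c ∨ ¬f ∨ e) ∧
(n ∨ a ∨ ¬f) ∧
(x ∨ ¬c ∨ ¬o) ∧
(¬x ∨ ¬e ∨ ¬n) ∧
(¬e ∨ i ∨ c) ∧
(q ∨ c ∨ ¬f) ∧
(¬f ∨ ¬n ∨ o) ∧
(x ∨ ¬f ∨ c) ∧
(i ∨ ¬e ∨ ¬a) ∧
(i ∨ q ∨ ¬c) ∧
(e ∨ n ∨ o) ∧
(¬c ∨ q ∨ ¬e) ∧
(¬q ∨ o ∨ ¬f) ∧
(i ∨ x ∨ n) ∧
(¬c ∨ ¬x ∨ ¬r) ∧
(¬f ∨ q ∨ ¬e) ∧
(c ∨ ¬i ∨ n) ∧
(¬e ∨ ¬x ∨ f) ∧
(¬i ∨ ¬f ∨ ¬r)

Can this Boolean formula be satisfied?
No

No, the formula is not satisfiable.

No assignment of truth values to the variables can make all 50 clauses true simultaneously.

The formula is UNSAT (unsatisfiable).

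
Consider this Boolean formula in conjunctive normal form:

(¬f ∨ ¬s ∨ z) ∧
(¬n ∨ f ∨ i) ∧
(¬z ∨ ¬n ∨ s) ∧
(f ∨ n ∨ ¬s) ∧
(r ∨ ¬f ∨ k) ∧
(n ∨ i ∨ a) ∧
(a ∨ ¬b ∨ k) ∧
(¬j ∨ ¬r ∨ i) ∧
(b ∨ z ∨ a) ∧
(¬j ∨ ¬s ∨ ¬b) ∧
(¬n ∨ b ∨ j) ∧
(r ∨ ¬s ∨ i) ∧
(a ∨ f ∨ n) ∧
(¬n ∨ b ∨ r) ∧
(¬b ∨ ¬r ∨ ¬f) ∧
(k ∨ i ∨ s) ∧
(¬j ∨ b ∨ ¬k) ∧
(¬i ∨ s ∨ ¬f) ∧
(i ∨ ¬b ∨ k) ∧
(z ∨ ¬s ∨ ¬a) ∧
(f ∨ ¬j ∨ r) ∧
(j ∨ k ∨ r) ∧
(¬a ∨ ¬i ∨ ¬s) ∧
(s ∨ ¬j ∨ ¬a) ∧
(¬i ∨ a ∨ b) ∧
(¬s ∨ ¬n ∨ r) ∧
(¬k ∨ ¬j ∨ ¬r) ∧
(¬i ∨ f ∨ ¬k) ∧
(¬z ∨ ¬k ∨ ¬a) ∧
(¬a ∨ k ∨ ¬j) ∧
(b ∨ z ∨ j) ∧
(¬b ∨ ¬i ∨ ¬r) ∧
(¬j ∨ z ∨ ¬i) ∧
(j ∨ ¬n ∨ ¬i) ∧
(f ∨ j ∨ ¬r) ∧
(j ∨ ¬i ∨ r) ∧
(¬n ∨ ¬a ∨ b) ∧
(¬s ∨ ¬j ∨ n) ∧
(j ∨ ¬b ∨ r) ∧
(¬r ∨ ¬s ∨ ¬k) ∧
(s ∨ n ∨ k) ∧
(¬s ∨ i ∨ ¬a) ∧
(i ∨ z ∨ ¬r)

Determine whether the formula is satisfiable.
Yes

Yes, the formula is satisfiable.

One satisfying assignment is: f=True, k=True, i=False, s=False, z=False, b=True, j=True, a=False, n=True, r=False

Verification: With this assignment, all 43 clauses evaluate to true.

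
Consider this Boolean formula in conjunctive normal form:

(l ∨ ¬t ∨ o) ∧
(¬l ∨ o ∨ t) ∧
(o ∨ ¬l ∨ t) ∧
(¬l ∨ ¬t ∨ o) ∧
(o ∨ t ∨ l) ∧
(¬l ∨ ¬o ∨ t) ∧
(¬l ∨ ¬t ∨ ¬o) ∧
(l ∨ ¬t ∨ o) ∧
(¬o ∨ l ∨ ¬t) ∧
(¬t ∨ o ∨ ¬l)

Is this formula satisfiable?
Yes

Yes, the formula is satisfiable.

One satisfying assignment is: t=False, l=False, o=True

Verification: With this assignment, all 10 clauses evaluate to true.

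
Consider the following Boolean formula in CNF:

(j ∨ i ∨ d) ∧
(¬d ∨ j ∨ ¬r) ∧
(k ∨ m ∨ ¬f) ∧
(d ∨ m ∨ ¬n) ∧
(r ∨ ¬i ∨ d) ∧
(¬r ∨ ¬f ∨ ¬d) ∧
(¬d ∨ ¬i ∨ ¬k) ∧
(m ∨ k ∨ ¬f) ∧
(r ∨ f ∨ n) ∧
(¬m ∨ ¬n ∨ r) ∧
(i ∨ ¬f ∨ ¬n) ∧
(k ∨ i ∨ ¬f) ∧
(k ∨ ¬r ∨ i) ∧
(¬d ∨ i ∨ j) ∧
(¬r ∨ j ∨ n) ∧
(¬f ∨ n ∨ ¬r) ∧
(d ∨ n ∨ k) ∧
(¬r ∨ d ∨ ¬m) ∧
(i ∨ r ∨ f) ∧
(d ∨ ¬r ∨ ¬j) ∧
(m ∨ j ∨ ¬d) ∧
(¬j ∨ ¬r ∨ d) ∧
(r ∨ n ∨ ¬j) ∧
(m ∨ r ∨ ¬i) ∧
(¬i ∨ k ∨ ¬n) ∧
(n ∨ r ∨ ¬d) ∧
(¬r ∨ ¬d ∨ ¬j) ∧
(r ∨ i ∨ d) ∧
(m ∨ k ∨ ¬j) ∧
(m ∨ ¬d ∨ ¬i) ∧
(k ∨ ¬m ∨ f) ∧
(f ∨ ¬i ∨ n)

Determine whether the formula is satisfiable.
No

No, the formula is not satisfiable.

No assignment of truth values to the variables can make all 32 clauses true simultaneously.

The formula is UNSAT (unsatisfiable).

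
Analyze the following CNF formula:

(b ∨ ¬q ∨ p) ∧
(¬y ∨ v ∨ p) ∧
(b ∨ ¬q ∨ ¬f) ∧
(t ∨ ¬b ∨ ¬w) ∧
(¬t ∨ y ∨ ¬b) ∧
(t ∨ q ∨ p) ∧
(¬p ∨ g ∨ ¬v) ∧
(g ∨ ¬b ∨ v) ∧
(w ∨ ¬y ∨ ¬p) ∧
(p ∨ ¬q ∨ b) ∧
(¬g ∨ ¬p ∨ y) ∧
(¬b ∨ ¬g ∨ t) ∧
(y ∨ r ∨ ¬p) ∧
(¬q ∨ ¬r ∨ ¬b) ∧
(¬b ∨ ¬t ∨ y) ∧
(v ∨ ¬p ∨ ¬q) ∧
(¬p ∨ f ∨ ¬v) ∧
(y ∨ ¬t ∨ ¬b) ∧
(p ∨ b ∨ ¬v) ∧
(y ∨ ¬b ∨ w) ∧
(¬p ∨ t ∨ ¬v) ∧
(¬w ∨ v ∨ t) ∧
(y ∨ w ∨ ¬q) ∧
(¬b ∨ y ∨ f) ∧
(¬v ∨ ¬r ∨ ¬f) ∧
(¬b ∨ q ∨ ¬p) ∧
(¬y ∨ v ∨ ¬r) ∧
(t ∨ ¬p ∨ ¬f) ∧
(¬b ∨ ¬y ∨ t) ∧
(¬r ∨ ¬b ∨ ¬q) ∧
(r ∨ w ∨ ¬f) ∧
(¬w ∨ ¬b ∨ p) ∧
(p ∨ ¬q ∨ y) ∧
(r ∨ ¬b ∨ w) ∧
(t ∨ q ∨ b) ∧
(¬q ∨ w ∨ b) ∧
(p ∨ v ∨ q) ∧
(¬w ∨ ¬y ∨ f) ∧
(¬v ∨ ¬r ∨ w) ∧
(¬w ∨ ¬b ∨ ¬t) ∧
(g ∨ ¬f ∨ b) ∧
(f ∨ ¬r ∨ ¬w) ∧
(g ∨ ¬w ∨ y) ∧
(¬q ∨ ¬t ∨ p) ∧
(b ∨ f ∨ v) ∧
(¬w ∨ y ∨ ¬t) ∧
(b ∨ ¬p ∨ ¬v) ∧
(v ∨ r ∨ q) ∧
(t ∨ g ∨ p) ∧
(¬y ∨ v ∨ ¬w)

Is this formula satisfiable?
No

No, the formula is not satisfiable.

No assignment of truth values to the variables can make all 50 clauses true simultaneously.

The formula is UNSAT (unsatisfiable).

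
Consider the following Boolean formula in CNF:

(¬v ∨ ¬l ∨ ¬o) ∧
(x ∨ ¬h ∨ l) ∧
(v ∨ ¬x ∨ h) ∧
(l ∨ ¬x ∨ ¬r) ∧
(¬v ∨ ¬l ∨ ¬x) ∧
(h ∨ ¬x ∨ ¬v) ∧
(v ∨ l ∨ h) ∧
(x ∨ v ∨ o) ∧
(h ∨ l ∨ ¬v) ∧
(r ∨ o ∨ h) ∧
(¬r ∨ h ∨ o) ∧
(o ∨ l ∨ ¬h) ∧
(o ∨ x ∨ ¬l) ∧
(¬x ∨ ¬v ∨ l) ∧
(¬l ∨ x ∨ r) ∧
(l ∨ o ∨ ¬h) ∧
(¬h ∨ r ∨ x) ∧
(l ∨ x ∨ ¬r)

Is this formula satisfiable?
Yes

Yes, the formula is satisfiable.

One satisfying assignment is: h=False, x=False, o=True, v=False, r=True, l=True

Verification: With this assignment, all 18 clauses evaluate to true.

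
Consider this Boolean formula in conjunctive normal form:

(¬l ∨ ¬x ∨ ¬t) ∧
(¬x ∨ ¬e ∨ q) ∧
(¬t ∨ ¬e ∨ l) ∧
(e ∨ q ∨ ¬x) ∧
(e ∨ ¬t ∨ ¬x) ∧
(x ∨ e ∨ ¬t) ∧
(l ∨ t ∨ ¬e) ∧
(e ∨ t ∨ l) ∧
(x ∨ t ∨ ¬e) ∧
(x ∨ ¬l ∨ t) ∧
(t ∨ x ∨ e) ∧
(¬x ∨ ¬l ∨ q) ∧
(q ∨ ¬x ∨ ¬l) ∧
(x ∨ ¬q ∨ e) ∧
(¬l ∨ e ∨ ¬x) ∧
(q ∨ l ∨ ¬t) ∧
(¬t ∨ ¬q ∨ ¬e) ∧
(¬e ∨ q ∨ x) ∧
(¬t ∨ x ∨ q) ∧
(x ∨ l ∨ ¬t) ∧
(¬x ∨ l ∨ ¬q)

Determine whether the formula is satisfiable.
Yes

Yes, the formula is satisfiable.

One satisfying assignment is: q=True, e=True, l=True, t=False, x=True

Verification: With this assignment, all 21 clauses evaluate to true.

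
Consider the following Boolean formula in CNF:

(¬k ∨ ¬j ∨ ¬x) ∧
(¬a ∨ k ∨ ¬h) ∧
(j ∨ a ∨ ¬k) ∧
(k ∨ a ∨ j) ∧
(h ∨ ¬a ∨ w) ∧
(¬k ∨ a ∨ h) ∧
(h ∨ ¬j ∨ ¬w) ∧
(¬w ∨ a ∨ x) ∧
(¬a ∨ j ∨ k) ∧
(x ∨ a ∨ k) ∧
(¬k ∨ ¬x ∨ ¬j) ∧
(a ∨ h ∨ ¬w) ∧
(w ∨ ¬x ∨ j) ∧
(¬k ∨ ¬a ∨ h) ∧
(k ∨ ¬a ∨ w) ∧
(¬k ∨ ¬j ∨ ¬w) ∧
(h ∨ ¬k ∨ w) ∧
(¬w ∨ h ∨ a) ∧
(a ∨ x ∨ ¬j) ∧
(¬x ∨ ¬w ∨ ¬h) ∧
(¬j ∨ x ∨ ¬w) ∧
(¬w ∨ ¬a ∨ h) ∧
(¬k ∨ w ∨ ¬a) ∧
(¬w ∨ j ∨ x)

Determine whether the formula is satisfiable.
Yes

Yes, the formula is satisfiable.

One satisfying assignment is: x=True, a=False, h=False, j=True, w=False, k=False

Verification: With this assignment, all 24 clauses evaluate to true.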